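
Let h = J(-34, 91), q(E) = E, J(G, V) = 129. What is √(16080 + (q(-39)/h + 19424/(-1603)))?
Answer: √76340401101321/68929 ≈ 126.76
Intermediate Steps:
h = 129
√(16080 + (q(-39)/h + 19424/(-1603))) = √(16080 + (-39/129 + 19424/(-1603))) = √(16080 + (-39*1/129 + 19424*(-1/1603))) = √(16080 + (-13/43 - 19424/1603)) = √(16080 - 856071/68929) = √(1107522249/68929) = √76340401101321/68929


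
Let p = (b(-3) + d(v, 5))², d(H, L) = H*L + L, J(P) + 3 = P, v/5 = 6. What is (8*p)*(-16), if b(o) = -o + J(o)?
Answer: -2957312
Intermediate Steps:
v = 30 (v = 5*6 = 30)
J(P) = -3 + P
d(H, L) = L + H*L
b(o) = -3 (b(o) = -o + (-3 + o) = -3)
p = 23104 (p = (-3 + 5*(1 + 30))² = (-3 + 5*31)² = (-3 + 155)² = 152² = 23104)
(8*p)*(-16) = (8*23104)*(-16) = 184832*(-16) = -2957312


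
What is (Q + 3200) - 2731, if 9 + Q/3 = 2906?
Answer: 9160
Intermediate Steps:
Q = 8691 (Q = -27 + 3*2906 = -27 + 8718 = 8691)
(Q + 3200) - 2731 = (8691 + 3200) - 2731 = 11891 - 2731 = 9160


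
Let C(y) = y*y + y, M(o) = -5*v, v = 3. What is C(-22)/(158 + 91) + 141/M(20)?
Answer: -3131/415 ≈ -7.5446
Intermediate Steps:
M(o) = -15 (M(o) = -5*3 = -15)
C(y) = y + y**2 (C(y) = y**2 + y = y + y**2)
C(-22)/(158 + 91) + 141/M(20) = (-22*(1 - 22))/(158 + 91) + 141/(-15) = -22*(-21)/249 + 141*(-1/15) = 462*(1/249) - 47/5 = 154/83 - 47/5 = -3131/415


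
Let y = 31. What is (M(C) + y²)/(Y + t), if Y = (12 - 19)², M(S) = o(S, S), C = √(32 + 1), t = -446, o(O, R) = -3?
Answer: -958/397 ≈ -2.4131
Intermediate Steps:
C = √33 ≈ 5.7446
M(S) = -3
Y = 49 (Y = (-7)² = 49)
(M(C) + y²)/(Y + t) = (-3 + 31²)/(49 - 446) = (-3 + 961)/(-397) = 958*(-1/397) = -958/397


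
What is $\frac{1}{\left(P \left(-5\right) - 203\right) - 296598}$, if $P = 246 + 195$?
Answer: $- \frac{1}{299006} \approx -3.3444 \cdot 10^{-6}$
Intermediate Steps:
$P = 441$
$\frac{1}{\left(P \left(-5\right) - 203\right) - 296598} = \frac{1}{\left(441 \left(-5\right) - 203\right) - 296598} = \frac{1}{\left(-2205 - 203\right) - 296598} = \frac{1}{-2408 - 296598} = \frac{1}{-299006} = - \frac{1}{299006}$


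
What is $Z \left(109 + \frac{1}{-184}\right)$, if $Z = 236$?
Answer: $\frac{1183245}{46} \approx 25723.0$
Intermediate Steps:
$Z \left(109 + \frac{1}{-184}\right) = 236 \left(109 + \frac{1}{-184}\right) = 236 \left(109 - \frac{1}{184}\right) = 236 \cdot \frac{20055}{184} = \frac{1183245}{46}$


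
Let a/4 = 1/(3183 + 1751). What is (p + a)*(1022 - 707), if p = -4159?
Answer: -3231979065/2467 ≈ -1.3101e+6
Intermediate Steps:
a = 2/2467 (a = 4/(3183 + 1751) = 4/4934 = 4*(1/4934) = 2/2467 ≈ 0.00081070)
(p + a)*(1022 - 707) = (-4159 + 2/2467)*(1022 - 707) = -10260251/2467*315 = -3231979065/2467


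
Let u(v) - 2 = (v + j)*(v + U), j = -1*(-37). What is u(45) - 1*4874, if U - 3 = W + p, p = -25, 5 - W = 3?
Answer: -2822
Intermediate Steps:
W = 2 (W = 5 - 1*3 = 5 - 3 = 2)
j = 37
U = -20 (U = 3 + (2 - 25) = 3 - 23 = -20)
u(v) = 2 + (-20 + v)*(37 + v) (u(v) = 2 + (v + 37)*(v - 20) = 2 + (37 + v)*(-20 + v) = 2 + (-20 + v)*(37 + v))
u(45) - 1*4874 = (-738 + 45**2 + 17*45) - 1*4874 = (-738 + 2025 + 765) - 4874 = 2052 - 4874 = -2822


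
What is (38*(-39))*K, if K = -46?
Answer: 68172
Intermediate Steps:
(38*(-39))*K = (38*(-39))*(-46) = -1482*(-46) = 68172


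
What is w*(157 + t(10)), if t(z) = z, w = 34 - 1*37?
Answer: -501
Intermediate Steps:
w = -3 (w = 34 - 37 = -3)
w*(157 + t(10)) = -3*(157 + 10) = -3*167 = -501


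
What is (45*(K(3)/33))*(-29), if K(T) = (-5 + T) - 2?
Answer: 1740/11 ≈ 158.18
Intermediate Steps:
K(T) = -7 + T
(45*(K(3)/33))*(-29) = (45*((-7 + 3)/33))*(-29) = (45*(-4*1/33))*(-29) = (45*(-4/33))*(-29) = -60/11*(-29) = 1740/11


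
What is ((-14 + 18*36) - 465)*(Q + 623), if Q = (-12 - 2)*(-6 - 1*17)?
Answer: 159705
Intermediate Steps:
Q = 322 (Q = -14*(-6 - 17) = -14*(-23) = 322)
((-14 + 18*36) - 465)*(Q + 623) = ((-14 + 18*36) - 465)*(322 + 623) = ((-14 + 648) - 465)*945 = (634 - 465)*945 = 169*945 = 159705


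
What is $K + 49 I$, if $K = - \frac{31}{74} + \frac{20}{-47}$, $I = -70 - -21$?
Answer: $- \frac{8353615}{3478} \approx -2401.8$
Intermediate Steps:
$I = -49$ ($I = -70 + 21 = -49$)
$K = - \frac{2937}{3478}$ ($K = \left(-31\right) \frac{1}{74} + 20 \left(- \frac{1}{47}\right) = - \frac{31}{74} - \frac{20}{47} = - \frac{2937}{3478} \approx -0.84445$)
$K + 49 I = - \frac{2937}{3478} + 49 \left(-49\right) = - \frac{2937}{3478} - 2401 = - \frac{8353615}{3478}$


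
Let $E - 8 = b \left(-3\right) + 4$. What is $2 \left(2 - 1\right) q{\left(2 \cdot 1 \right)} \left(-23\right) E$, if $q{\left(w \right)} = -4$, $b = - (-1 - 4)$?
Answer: $-552$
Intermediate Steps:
$b = 5$ ($b = \left(-1\right) \left(-5\right) = 5$)
$E = -3$ ($E = 8 + \left(5 \left(-3\right) + 4\right) = 8 + \left(-15 + 4\right) = 8 - 11 = -3$)
$2 \left(2 - 1\right) q{\left(2 \cdot 1 \right)} \left(-23\right) E = 2 \left(2 - 1\right) \left(-4\right) \left(-23\right) \left(-3\right) = 2 \cdot 1 \left(-4\right) \left(-23\right) \left(-3\right) = 2 \left(-4\right) \left(-23\right) \left(-3\right) = \left(-8\right) \left(-23\right) \left(-3\right) = 184 \left(-3\right) = -552$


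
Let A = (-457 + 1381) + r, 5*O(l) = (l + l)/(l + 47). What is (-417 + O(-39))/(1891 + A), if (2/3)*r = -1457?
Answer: -8379/12590 ≈ -0.66553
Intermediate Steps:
r = -4371/2 (r = (3/2)*(-1457) = -4371/2 ≈ -2185.5)
O(l) = 2*l/(5*(47 + l)) (O(l) = ((l + l)/(l + 47))/5 = ((2*l)/(47 + l))/5 = (2*l/(47 + l))/5 = 2*l/(5*(47 + l)))
A = -2523/2 (A = (-457 + 1381) - 4371/2 = 924 - 4371/2 = -2523/2 ≈ -1261.5)
(-417 + O(-39))/(1891 + A) = (-417 + (2/5)*(-39)/(47 - 39))/(1891 - 2523/2) = (-417 + (2/5)*(-39)/8)/(1259/2) = (-417 + (2/5)*(-39)*(1/8))*(2/1259) = (-417 - 39/20)*(2/1259) = -8379/20*2/1259 = -8379/12590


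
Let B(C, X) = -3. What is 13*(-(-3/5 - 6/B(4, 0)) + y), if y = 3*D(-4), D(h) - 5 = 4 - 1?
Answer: 1469/5 ≈ 293.80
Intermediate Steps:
D(h) = 8 (D(h) = 5 + (4 - 1) = 5 + 3 = 8)
y = 24 (y = 3*8 = 24)
13*(-(-3/5 - 6/B(4, 0)) + y) = 13*(-(-3/5 - 6/(-3)) + 24) = 13*(-(-3*1/5 - 6*(-1/3)) + 24) = 13*(-(-3/5 + 2) + 24) = 13*(-1*7/5 + 24) = 13*(-7/5 + 24) = 13*(113/5) = 1469/5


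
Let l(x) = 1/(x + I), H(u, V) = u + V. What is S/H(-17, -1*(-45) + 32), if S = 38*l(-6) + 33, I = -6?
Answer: 179/360 ≈ 0.49722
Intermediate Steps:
H(u, V) = V + u
l(x) = 1/(-6 + x) (l(x) = 1/(x - 6) = 1/(-6 + x))
S = 179/6 (S = 38/(-6 - 6) + 33 = 38/(-12) + 33 = 38*(-1/12) + 33 = -19/6 + 33 = 179/6 ≈ 29.833)
S/H(-17, -1*(-45) + 32) = 179/(6*((-1*(-45) + 32) - 17)) = 179/(6*((45 + 32) - 17)) = 179/(6*(77 - 17)) = (179/6)/60 = (179/6)*(1/60) = 179/360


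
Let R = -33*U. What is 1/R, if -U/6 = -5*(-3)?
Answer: 1/2970 ≈ 0.00033670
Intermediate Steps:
U = -90 (U = -(-30)*(-3) = -6*15 = -90)
R = 2970 (R = -33*(-90) = 2970)
1/R = 1/2970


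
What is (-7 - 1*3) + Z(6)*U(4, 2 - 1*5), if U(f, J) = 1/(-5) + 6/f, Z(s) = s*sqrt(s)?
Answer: -10 + 39*sqrt(6)/5 ≈ 9.1060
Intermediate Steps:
Z(s) = s**(3/2)
U(f, J) = -1/5 + 6/f (U(f, J) = 1*(-1/5) + 6/f = -1/5 + 6/f)
(-7 - 1*3) + Z(6)*U(4, 2 - 1*5) = (-7 - 1*3) + 6**(3/2)*((1/5)*(30 - 1*4)/4) = (-7 - 3) + (6*sqrt(6))*((1/5)*(1/4)*(30 - 4)) = -10 + (6*sqrt(6))*((1/5)*(1/4)*26) = -10 + (6*sqrt(6))*(13/10) = -10 + 39*sqrt(6)/5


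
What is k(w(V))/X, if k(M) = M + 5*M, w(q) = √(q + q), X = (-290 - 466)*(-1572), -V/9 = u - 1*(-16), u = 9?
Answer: 5*I*√2/66024 ≈ 0.0001071*I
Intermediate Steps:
V = -225 (V = -9*(9 - 1*(-16)) = -9*(9 + 16) = -9*25 = -225)
X = 1188432 (X = -756*(-1572) = 1188432)
w(q) = √2*√q (w(q) = √(2*q) = √2*√q)
k(M) = 6*M
k(w(V))/X = (6*(√2*√(-225)))/1188432 = (6*(√2*(15*I)))*(1/1188432) = (6*(15*I*√2))*(1/1188432) = (90*I*√2)*(1/1188432) = 5*I*√2/66024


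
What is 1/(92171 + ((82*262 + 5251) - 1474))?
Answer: 1/117432 ≈ 8.5156e-6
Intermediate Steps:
1/(92171 + ((82*262 + 5251) - 1474)) = 1/(92171 + ((21484 + 5251) - 1474)) = 1/(92171 + (26735 - 1474)) = 1/(92171 + 25261) = 1/117432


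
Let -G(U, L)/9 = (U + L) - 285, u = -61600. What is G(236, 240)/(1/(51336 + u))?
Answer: 17643816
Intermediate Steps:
G(U, L) = 2565 - 9*L - 9*U (G(U, L) = -9*((U + L) - 285) = -9*((L + U) - 285) = -9*(-285 + L + U) = 2565 - 9*L - 9*U)
G(236, 240)/(1/(51336 + u)) = (2565 - 9*240 - 9*236)/(1/(51336 - 61600)) = (2565 - 2160 - 2124)/(1/(-10264)) = -1719/(-1/10264) = -1719*(-10264) = 17643816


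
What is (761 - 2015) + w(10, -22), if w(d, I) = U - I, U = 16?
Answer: -1216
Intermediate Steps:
w(d, I) = 16 - I
(761 - 2015) + w(10, -22) = (761 - 2015) + (16 - 1*(-22)) = -1254 + (16 + 22) = -1254 + 38 = -1216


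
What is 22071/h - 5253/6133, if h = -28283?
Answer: -283932042/173459639 ≈ -1.6369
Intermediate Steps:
22071/h - 5253/6133 = 22071/(-28283) - 5253/6133 = 22071*(-1/28283) - 5253*1/6133 = -22071/28283 - 5253/6133 = -283932042/173459639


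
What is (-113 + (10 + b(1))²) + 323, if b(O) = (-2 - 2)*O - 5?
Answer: 211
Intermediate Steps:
b(O) = -5 - 4*O (b(O) = -4*O - 5 = -5 - 4*O)
(-113 + (10 + b(1))²) + 323 = (-113 + (10 + (-5 - 4*1))²) + 323 = (-113 + (10 + (-5 - 4))²) + 323 = (-113 + (10 - 9)²) + 323 = (-113 + 1²) + 323 = (-113 + 1) + 323 = -112 + 323 = 211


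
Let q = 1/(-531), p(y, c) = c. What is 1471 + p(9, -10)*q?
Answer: 781111/531 ≈ 1471.0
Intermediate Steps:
q = -1/531 ≈ -0.0018832
1471 + p(9, -10)*q = 1471 - 10*(-1/531) = 1471 + 10/531 = 781111/531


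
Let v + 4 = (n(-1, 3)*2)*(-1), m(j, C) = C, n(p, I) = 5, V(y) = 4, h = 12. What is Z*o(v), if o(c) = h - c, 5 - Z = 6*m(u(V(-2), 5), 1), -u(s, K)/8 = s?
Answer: -26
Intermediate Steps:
u(s, K) = -8*s
Z = -1 (Z = 5 - 6 = -1)
v = -14 (v = -4 + (5*2)*(-1) = -4 + 10*(-1) = -4 - 10 = -14)
o(c) = 12 - c
Z*o(v) = -(12 - 1*(-14)) = -(12 + 14) = -1*26 = -26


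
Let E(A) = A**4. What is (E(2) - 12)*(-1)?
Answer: -4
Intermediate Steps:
(E(2) - 12)*(-1) = (2**4 - 12)*(-1) = (16 - 12)*(-1) = 4*(-1) = -4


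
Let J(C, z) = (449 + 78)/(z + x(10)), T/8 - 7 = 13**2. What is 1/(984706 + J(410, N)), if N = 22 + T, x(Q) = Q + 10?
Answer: 1450/1427824227 ≈ 1.0155e-6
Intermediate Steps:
x(Q) = 10 + Q
T = 1408 (T = 56 + 8*13**2 = 56 + 8*169 = 56 + 1352 = 1408)
N = 1430 (N = 22 + 1408 = 1430)
J(C, z) = 527/(20 + z) (J(C, z) = (449 + 78)/(z + (10 + 10)) = 527/(z + 20) = 527/(20 + z))
1/(984706 + J(410, N)) = 1/(984706 + 527/(20 + 1430)) = 1/(984706 + 527/1450) = 1/(1427824227/1450) = 1450/1427824227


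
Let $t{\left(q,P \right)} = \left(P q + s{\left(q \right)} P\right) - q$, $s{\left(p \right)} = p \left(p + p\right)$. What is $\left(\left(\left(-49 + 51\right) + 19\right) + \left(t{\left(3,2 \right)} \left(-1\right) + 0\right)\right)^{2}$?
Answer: $324$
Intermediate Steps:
$s{\left(p \right)} = 2 p^{2}$ ($s{\left(p \right)} = p 2 p = 2 p^{2}$)
$t{\left(q,P \right)} = - q + P q + 2 P q^{2}$ ($t{\left(q,P \right)} = \left(P q + 2 q^{2} P\right) - q = \left(P q + 2 P q^{2}\right) - q = - q + P q + 2 P q^{2}$)
$\left(\left(\left(-49 + 51\right) + 19\right) + \left(t{\left(3,2 \right)} \left(-1\right) + 0\right)\right)^{2} = \left(\left(\left(-49 + 51\right) + 19\right) + \left(3 \left(-1 + 2 + 2 \cdot 2 \cdot 3\right) \left(-1\right) + 0\right)\right)^{2} = \left(\left(2 + 19\right) + \left(3 \left(-1 + 2 + 12\right) \left(-1\right) + 0\right)\right)^{2} = \left(21 + \left(3 \cdot 13 \left(-1\right) + 0\right)\right)^{2} = \left(21 + \left(39 \left(-1\right) + 0\right)\right)^{2} = \left(21 + \left(-39 + 0\right)\right)^{2} = \left(21 - 39\right)^{2} = \left(-18\right)^{2} = 324$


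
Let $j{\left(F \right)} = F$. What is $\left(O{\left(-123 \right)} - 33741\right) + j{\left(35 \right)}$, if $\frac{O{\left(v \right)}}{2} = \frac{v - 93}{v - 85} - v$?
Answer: $- \frac{434953}{13} \approx -33458.0$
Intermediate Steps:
$O{\left(v \right)} = - 2 v + \frac{2 \left(-93 + v\right)}{-85 + v}$ ($O{\left(v \right)} = 2 \left(\frac{v - 93}{v - 85} - v\right) = 2 \left(\frac{-93 + v}{-85 + v} - v\right) = 2 \left(- v + \frac{-93 + v}{-85 + v}\right) = - 2 v + \frac{2 \left(-93 + v\right)}{-85 + v}$)
$\left(O{\left(-123 \right)} - 33741\right) + j{\left(35 \right)} = \left(\frac{2 \left(-93 - \left(-123\right)^{2} + 86 \left(-123\right)\right)}{-85 - 123} - 33741\right) + 35 = \left(\frac{2 \left(-93 - 15129 - 10578\right)}{-208} - 33741\right) + 35 = \left(2 \left(- \frac{1}{208}\right) \left(-93 - 15129 - 10578\right) - 33741\right) + 35 = \left(2 \left(- \frac{1}{208}\right) \left(-25800\right) - 33741\right) + 35 = \left(\frac{3225}{13} - 33741\right) + 35 = - \frac{435408}{13} + 35 = - \frac{434953}{13}$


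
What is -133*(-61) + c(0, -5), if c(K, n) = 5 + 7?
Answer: 8125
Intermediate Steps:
c(K, n) = 12
-133*(-61) + c(0, -5) = -133*(-61) + 12 = 8113 + 12 = 8125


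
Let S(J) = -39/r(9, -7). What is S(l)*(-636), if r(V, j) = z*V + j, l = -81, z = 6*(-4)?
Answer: -24804/223 ≈ -111.23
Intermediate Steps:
z = -24
r(V, j) = j - 24*V (r(V, j) = -24*V + j = j - 24*V)
S(J) = 39/223 (S(J) = -39/(-7 - 24*9) = -39/(-7 - 216) = -39/(-223) = -39*(-1/223) = 39/223)
S(l)*(-636) = (39/223)*(-636) = -24804/223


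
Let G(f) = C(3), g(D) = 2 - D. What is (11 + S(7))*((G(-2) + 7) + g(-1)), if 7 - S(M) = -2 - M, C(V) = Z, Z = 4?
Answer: 378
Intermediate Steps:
C(V) = 4
G(f) = 4
S(M) = 9 + M (S(M) = 7 - (-2 - M) = 7 + (2 + M) = 9 + M)
(11 + S(7))*((G(-2) + 7) + g(-1)) = (11 + (9 + 7))*((4 + 7) + (2 - 1*(-1))) = (11 + 16)*(11 + (2 + 1)) = 27*(11 + 3) = 27*14 = 378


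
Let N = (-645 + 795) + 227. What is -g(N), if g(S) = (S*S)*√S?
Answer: -142129*√377 ≈ -2.7596e+6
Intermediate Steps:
N = 377 (N = 150 + 227 = 377)
g(S) = S^(5/2) (g(S) = S²*√S = S^(5/2))
-g(N) = -377^(5/2) = -142129*√377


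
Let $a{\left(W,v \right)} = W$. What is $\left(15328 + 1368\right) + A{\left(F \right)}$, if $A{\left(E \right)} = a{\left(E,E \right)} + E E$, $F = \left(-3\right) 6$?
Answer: $17002$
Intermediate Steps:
$F = -18$
$A{\left(E \right)} = E + E^{2}$ ($A{\left(E \right)} = E + E E = E + E^{2}$)
$\left(15328 + 1368\right) + A{\left(F \right)} = \left(15328 + 1368\right) - 18 \left(1 - 18\right) = 16696 - -306 = 16696 + 306 = 17002$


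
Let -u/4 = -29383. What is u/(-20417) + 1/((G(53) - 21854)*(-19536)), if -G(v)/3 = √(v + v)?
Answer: -548305733459231953/95248597527414672 - √106/3110107509344 ≈ -5.7566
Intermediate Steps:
u = 117532 (u = -4*(-29383) = 117532)
G(v) = -3*√2*√v (G(v) = -3*√(v + v) = -3*√2*√v)
u/(-20417) + 1/((G(53) - 21854)*(-19536)) = 117532/(-20417) + 1/(-3*√2*√53 - 21854*(-19536)) = 117532*(-1/20417) - 1/19536/(-3*√106 - 21854) = -117532/20417 - 1/19536/(-21854 - 3*√106) = -117532/20417 - 1/(19536*(-21854 - 3*√106))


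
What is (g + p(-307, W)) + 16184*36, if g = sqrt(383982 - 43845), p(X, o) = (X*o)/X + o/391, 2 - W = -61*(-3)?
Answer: 227735032/391 + 3*sqrt(37793) ≈ 5.8303e+5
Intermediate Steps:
W = -181 (W = 2 - (-61)*(-3) = 2 - 1*183 = 2 - 183 = -181)
p(X, o) = 392*o/391 (p(X, o) = o + o*(1/391) = o + o/391 = 392*o/391)
g = 3*sqrt(37793) (g = sqrt(340137) = 3*sqrt(37793) ≈ 583.21)
(g + p(-307, W)) + 16184*36 = (3*sqrt(37793) + (392/391)*(-181)) + 16184*36 = (3*sqrt(37793) - 70952/391) + 582624 = (-70952/391 + 3*sqrt(37793)) + 582624 = 227735032/391 + 3*sqrt(37793)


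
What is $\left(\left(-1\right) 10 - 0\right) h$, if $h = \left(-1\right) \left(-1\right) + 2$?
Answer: $-30$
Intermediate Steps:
$h = 3$ ($h = 1 + 2 = 3$)
$\left(\left(-1\right) 10 - 0\right) h = \left(\left(-1\right) 10 - 0\right) 3 = \left(-10 + 0\right) 3 = \left(-10\right) 3 = -30$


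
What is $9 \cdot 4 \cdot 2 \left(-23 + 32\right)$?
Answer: $648$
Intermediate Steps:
$9 \cdot 4 \cdot 2 \left(-23 + 32\right) = 9 \cdot 8 \cdot 9 = 72 \cdot 9 = 648$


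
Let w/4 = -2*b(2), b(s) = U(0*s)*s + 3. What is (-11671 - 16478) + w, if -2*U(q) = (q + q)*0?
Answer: -28173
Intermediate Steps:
U(q) = 0 (U(q) = -(q + q)*0/2 = -2*q*0/2 = -½*0 = 0)
b(s) = 3 (b(s) = 0*s + 3 = 0 + 3 = 3)
w = -24 (w = 4*(-2*3) = 4*(-6) = -24)
(-11671 - 16478) + w = (-11671 - 16478) - 24 = -28149 - 24 = -28173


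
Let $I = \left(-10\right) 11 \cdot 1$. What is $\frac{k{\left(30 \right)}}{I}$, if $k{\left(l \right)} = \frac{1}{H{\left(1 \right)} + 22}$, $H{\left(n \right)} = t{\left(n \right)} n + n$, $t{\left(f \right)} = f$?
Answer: $- \frac{1}{2640} \approx -0.00037879$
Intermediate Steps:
$H{\left(n \right)} = n + n^{2}$ ($H{\left(n \right)} = n n + n = n^{2} + n = n + n^{2}$)
$k{\left(l \right)} = \frac{1}{24}$ ($k{\left(l \right)} = \frac{1}{1 \left(1 + 1\right) + 22} = \frac{1}{1 \cdot 2 + 22} = \frac{1}{2 + 22} = \frac{1}{24}$)
$I = -110$ ($I = \left(-110\right) 1 = -110$)
$\frac{k{\left(30 \right)}}{I} = \frac{1}{24 \left(-110\right)} = \frac{1}{24} \left(- \frac{1}{110}\right) = - \frac{1}{2640}$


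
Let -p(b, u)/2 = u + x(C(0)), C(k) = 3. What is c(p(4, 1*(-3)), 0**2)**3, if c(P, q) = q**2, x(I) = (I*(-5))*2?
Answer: 0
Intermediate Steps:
x(I) = -10*I (x(I) = -5*I*2 = -10*I)
p(b, u) = 60 - 2*u (p(b, u) = -2*(u - 10*3) = -2*(u - 30) = -2*(-30 + u) = 60 - 2*u)
c(p(4, 1*(-3)), 0**2)**3 = ((0**2)**2)**3 = (0**2)**3 = 0**3 = 0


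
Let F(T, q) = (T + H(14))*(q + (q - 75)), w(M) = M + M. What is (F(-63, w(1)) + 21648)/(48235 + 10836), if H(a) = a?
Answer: 25127/59071 ≈ 0.42537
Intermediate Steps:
w(M) = 2*M
F(T, q) = (-75 + 2*q)*(14 + T) (F(T, q) = (T + 14)*(q + (q - 75)) = (14 + T)*(q + (-75 + q)) = (14 + T)*(-75 + 2*q) = (-75 + 2*q)*(14 + T))
(F(-63, w(1)) + 21648)/(48235 + 10836) = ((-1050 - 75*(-63) + 28*(2*1) + 2*(-63)*(2*1)) + 21648)/(48235 + 10836) = ((-1050 + 4725 + 28*2 + 2*(-63)*2) + 21648)/59071 = ((-1050 + 4725 + 56 - 252) + 21648)*(1/59071) = (3479 + 21648)*(1/59071) = 25127*(1/59071) = 25127/59071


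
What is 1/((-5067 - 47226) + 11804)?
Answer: -1/40489 ≈ -2.4698e-5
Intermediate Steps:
1/((-5067 - 47226) + 11804) = 1/(-52293 + 11804) = 1/(-40489) = -1/40489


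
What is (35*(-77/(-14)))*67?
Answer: 25795/2 ≈ 12898.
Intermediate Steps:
(35*(-77/(-14)))*67 = (35*(-77*(-1/14)))*67 = (35*(11/2))*67 = (385/2)*67 = 25795/2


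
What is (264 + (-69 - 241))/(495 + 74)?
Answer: -46/569 ≈ -0.080844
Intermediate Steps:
(264 + (-69 - 241))/(495 + 74) = (264 - 310)/569 = -46*1/569 = -46/569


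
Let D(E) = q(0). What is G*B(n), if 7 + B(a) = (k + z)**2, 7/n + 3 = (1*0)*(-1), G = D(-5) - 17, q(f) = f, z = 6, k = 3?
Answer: -1258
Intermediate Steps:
D(E) = 0
G = -17 (G = 0 - 17 = -17)
n = -7/3 (n = 7/(-3 + (1*0)*(-1)) = 7/(-3 + 0*(-1)) = 7/(-3 + 0) = 7/(-3) = 7*(-1/3) = -7/3 ≈ -2.3333)
B(a) = 74 (B(a) = -7 + (3 + 6)**2 = -7 + 9**2 = -7 + 81 = 74)
G*B(n) = -17*74 = -1258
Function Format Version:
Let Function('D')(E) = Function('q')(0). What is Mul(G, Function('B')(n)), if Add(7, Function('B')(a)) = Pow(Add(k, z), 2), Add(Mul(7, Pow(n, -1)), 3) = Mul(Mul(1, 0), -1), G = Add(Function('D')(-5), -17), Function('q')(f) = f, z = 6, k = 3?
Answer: -1258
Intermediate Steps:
Function('D')(E) = 0
G = -17 (G = Add(0, -17) = -17)
n = Rational(-7, 3) (n = Mul(7, Pow(Add(-3, Mul(Mul(1, 0), -1)), -1)) = Mul(7, Pow(Add(-3, Mul(0, -1)), -1)) = Mul(7, Pow(Add(-3, 0), -1)) = Mul(7, Pow(-3, -1)) = Mul(7, Rational(-1, 3)) = Rational(-7, 3) ≈ -2.3333)
Function('B')(a) = 74 (Function('B')(a) = Add(-7, Pow(Add(3, 6), 2)) = Add(-7, Pow(9, 2)) = Add(-7, 81) = 74)
Mul(G, Function('B')(n)) = Mul(-17, 74) = -1258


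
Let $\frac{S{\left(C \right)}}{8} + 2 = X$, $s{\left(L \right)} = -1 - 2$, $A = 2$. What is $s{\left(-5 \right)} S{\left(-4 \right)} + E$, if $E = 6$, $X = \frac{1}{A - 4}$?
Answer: $66$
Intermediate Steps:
$s{\left(L \right)} = -3$ ($s{\left(L \right)} = -1 - 2 = -3$)
$X = - \frac{1}{2}$ ($X = \frac{1}{2 - 4} = \frac{1}{-2} = - \frac{1}{2} \approx -0.5$)
$S{\left(C \right)} = -20$ ($S{\left(C \right)} = -16 + 8 \left(- \frac{1}{2}\right) = -16 - 4 = -20$)
$s{\left(-5 \right)} S{\left(-4 \right)} + E = \left(-3\right) \left(-20\right) + 6 = 60 + 6 = 66$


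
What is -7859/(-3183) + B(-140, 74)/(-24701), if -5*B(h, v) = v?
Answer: 970861337/393116415 ≈ 2.4697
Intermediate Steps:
B(h, v) = -v/5
-7859/(-3183) + B(-140, 74)/(-24701) = -7859/(-3183) - 1/5*74/(-24701) = -7859*(-1/3183) - 74/5*(-1/24701) = 7859/3183 + 74/123505 = 970861337/393116415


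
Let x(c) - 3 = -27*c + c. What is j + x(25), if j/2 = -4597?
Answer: -9841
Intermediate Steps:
x(c) = 3 - 26*c (x(c) = 3 + (-27*c + c) = 3 - 26*c)
j = -9194 (j = 2*(-4597) = -9194)
j + x(25) = -9194 + (3 - 26*25) = -9194 + (3 - 650) = -9194 - 647 = -9841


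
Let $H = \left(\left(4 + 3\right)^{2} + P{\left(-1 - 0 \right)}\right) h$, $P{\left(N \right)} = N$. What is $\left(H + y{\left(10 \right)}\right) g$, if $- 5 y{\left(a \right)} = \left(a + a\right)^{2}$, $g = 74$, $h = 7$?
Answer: $18944$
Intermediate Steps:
$y{\left(a \right)} = - \frac{4 a^{2}}{5}$ ($y{\left(a \right)} = - \frac{\left(a + a\right)^{2}}{5} = - \frac{\left(2 a\right)^{2}}{5} = - \frac{4 a^{2}}{5}$)
$H = 336$ ($H = \left(\left(4 + 3\right)^{2} - 1\right) 7 = \left(7^{2} + \left(-1 + 0\right)\right) 7 = \left(49 - 1\right) 7 = 48 \cdot 7 = 336$)
$\left(H + y{\left(10 \right)}\right) g = \left(336 - \frac{4 \cdot 10^{2}}{5}\right) 74 = \left(336 - 80\right) 74 = 256 \cdot 74 = 18944$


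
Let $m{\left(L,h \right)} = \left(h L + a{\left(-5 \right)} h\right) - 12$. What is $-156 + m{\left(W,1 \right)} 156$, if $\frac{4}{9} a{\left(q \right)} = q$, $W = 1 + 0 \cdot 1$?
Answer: $-3627$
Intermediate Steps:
$W = 1$ ($W = 1 + 0 = 1$)
$a{\left(q \right)} = \frac{9 q}{4}$
$m{\left(L,h \right)} = -12 - \frac{45 h}{4} + L h$ ($m{\left(L,h \right)} = \left(h L + \frac{9}{4} \left(-5\right) h\right) - 12 = \left(L h - \frac{45 h}{4}\right) - 12 = \left(- \frac{45 h}{4} + L h\right) - 12 = -12 - \frac{45 h}{4} + L h$)
$-156 + m{\left(W,1 \right)} 156 = -156 + \left(-12 - \frac{45}{4} + 1 \cdot 1\right) 156 = -156 + \left(-12 - \frac{45}{4} + 1\right) 156 = -156 - 3471 = -3627$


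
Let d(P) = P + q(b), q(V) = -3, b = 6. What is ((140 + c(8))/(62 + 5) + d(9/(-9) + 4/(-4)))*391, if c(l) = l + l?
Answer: -69989/67 ≈ -1044.6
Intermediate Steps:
c(l) = 2*l
d(P) = -3 + P (d(P) = P - 3 = -3 + P)
((140 + c(8))/(62 + 5) + d(9/(-9) + 4/(-4)))*391 = ((140 + 2*8)/(62 + 5) + (-3 + (9/(-9) + 4/(-4))))*391 = ((140 + 16)/67 + (-3 + (9*(-⅑) + 4*(-¼))))*391 = (156*(1/67) + (-3 + (-1 - 1)))*391 = (156/67 + (-3 - 2))*391 = (156/67 - 5)*391 = -179/67*391 = -69989/67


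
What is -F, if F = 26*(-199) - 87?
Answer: 5261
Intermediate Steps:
F = -5261 (F = -5174 - 87 = -5261)
-F = -1*(-5261) = 5261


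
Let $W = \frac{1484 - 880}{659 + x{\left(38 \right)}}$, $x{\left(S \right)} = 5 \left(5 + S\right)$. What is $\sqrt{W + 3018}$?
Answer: $\frac{16 \sqrt{2251861}}{437} \approx 54.943$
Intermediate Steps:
$x{\left(S \right)} = 25 + 5 S$
$W = \frac{302}{437}$ ($W = \frac{1484 - 880}{659 + \left(25 + 5 \cdot 38\right)} = \frac{604}{659 + \left(25 + 190\right)} = \frac{604}{659 + 215} = \frac{604}{874} = 604 \cdot \frac{1}{874} = \frac{302}{437} \approx 0.69108$)
$\sqrt{W + 3018} = \sqrt{\frac{302}{437} + 3018} = \sqrt{\frac{1319168}{437}} = \frac{16 \sqrt{2251861}}{437}$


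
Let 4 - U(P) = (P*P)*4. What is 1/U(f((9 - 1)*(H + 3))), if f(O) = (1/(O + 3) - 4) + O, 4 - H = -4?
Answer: -8281/233750976 ≈ -3.5427e-5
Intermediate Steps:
H = 8 (H = 4 - 1*(-4) = 4 + 4 = 8)
f(O) = -4 + O + 1/(3 + O) (f(O) = (1/(3 + O) - 4) + O = (-4 + 1/(3 + O)) + O = -4 + O + 1/(3 + O))
U(P) = 4 - 4*P² (U(P) = 4 - P*P*4 = 4 - P²*4 = 4 - 4*P²)
1/U(f((9 - 1)*(H + 3))) = 1/(4 - 4*(-11 + ((9 - 1)*(8 + 3))² - (9 - 1)*(8 + 3))²/(3 + (9 - 1)*(8 + 3))²) = 1/(4 - 4*(-11 + (8*11)² - 8*11)²/(3 + 8*11)²) = 1/(4 - 4*(-11 + 88² - 1*88)²/(3 + 88)²) = 1/(4 - 4*(-11 + 7744 - 88)²/8281) = 1/(4 - 4*((1/91)*7645)²) = 1/(4 - 4*(7645/91)²) = 1/(4 - 4*58446025/8281) = 1/(4 - 233784100/8281) = 1/(-233750976/8281) = -8281/233750976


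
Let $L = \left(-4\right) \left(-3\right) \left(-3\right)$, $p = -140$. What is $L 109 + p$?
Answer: $-4064$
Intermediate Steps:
$L = -36$ ($L = 12 \left(-3\right) = -36$)
$L 109 + p = \left(-36\right) 109 - 140 = -3924 - 140 = -4064$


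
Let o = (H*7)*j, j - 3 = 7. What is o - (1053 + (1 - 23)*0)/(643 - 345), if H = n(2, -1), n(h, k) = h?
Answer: 40667/298 ≈ 136.47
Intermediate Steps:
j = 10 (j = 3 + 7 = 10)
H = 2
o = 140 (o = (2*7)*10 = 14*10 = 140)
o - (1053 + (1 - 23)*0)/(643 - 345) = 140 - (1053 + (1 - 23)*0)/(643 - 345) = 140 - (1053 - 22*0)/298 = 140 - (1053 + 0)/298 = 140 - 1053/298 = 40667/298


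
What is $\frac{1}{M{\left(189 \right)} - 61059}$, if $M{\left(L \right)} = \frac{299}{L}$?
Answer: $- \frac{189}{11539852} \approx -1.6378 \cdot 10^{-5}$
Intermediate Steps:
$\frac{1}{M{\left(189 \right)} - 61059} = \frac{1}{\frac{299}{189} - 61059} = \frac{1}{- \frac{11539852}{189}} = - \frac{189}{11539852}$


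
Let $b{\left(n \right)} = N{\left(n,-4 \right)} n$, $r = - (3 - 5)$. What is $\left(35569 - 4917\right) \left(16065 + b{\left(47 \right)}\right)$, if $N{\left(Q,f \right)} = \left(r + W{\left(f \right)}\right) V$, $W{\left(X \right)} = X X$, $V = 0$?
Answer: $492424380$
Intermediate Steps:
$W{\left(X \right)} = X^{2}$
$r = 2$ ($r = \left(-1\right) \left(-2\right) = 2$)
$N{\left(Q,f \right)} = 0$ ($N{\left(Q,f \right)} = \left(2 + f^{2}\right) 0 = 0$)
$b{\left(n \right)} = 0$ ($b{\left(n \right)} = 0 n = 0$)
$\left(35569 - 4917\right) \left(16065 + b{\left(47 \right)}\right) = \left(35569 - 4917\right) \left(16065 + 0\right) = 30652 \cdot 16065 = 492424380$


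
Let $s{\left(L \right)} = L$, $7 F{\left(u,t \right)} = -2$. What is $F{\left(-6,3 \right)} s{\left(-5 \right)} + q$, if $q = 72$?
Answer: $\frac{514}{7} \approx 73.429$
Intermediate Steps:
$F{\left(u,t \right)} = - \frac{2}{7}$ ($F{\left(u,t \right)} = \frac{1}{7} \left(-2\right) = - \frac{2}{7}$)
$F{\left(-6,3 \right)} s{\left(-5 \right)} + q = \left(- \frac{2}{7}\right) \left(-5\right) + 72 = \frac{10}{7} + 72 = \frac{514}{7}$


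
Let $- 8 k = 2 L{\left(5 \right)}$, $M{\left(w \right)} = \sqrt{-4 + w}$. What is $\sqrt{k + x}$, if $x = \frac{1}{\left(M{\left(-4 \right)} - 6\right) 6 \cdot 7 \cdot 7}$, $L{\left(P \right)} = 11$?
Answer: $\frac{\sqrt{3} \sqrt{\frac{4852 - 1617 i \sqrt{2}}{-3 + i \sqrt{2}}}}{42} \approx 6.5919 \cdot 10^{-5} - 1.6585 i$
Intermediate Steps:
$x = \frac{1}{-1764 + 588 i \sqrt{2}}$ ($x = \frac{1}{\left(\sqrt{-4 - 4} - 6\right) 6 \cdot 7 \cdot 7} = \frac{1}{\left(\sqrt{-8} - 6\right) 42 \cdot 7} = \frac{1}{\left(2 i \sqrt{2} - 6\right) 294} = \frac{1}{\left(-6 + 2 i \sqrt{2}\right) 294} = \frac{1}{-1764 + 588 i \sqrt{2}} \approx -0.00046382 - 0.00021865 i$)
$k = - \frac{11}{4}$ ($k = - \frac{2 \cdot 11}{8} = \left(- \frac{1}{8}\right) 22 = - \frac{11}{4} \approx -2.75$)
$\sqrt{k + x} = \sqrt{- \frac{11}{4} - \left(\frac{1}{2156} + \frac{i \sqrt{2}}{6468}\right)} = \sqrt{- \frac{2965}{1078} - \frac{i \sqrt{2}}{6468}}$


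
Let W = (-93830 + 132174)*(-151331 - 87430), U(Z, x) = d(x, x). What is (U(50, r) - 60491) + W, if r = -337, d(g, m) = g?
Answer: -9155112612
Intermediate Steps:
U(Z, x) = x
W = -9155051784 (W = 38344*(-238761) = -9155051784)
(U(50, r) - 60491) + W = (-337 - 60491) - 9155051784 = -60828 - 9155051784 = -9155112612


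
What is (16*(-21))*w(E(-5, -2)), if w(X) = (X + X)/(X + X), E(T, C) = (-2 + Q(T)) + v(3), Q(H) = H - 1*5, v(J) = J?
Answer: -336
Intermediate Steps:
Q(H) = -5 + H (Q(H) = H - 5 = -5 + H)
E(T, C) = -4 + T (E(T, C) = (-2 + (-5 + T)) + 3 = (-7 + T) + 3 = -4 + T)
w(X) = 1 (w(X) = (2*X)/((2*X)) = (2*X)*(1/(2*X)) = 1)
(16*(-21))*w(E(-5, -2)) = (16*(-21))*1 = -336*1 = -336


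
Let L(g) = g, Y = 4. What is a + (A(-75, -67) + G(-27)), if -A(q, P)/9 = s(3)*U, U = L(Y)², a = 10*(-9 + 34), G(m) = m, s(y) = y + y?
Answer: -641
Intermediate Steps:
s(y) = 2*y
a = 250 (a = 10*25 = 250)
U = 16 (U = 4² = 16)
A(q, P) = -864 (A(q, P) = -9*2*3*16 = -54*16 = -9*96 = -864)
a + (A(-75, -67) + G(-27)) = 250 + (-864 - 27) = 250 - 891 = -641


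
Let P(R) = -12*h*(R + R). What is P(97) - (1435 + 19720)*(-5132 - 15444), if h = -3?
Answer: 435292264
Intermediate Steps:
P(R) = 72*R (P(R) = -(-36)*(R + R) = -(-36)*2*R = -(-72)*R = 72*R)
P(97) - (1435 + 19720)*(-5132 - 15444) = 72*97 - (1435 + 19720)*(-5132 - 15444) = 6984 - 21155*(-20576) = 6984 - 1*(-435285280) = 6984 + 435285280 = 435292264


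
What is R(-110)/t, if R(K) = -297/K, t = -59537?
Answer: -27/595370 ≈ -4.5350e-5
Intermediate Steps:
R(-110)/t = -297/(-110)/(-59537) = -297*(-1/110)*(-1/59537) = (27/10)*(-1/59537) = -27/595370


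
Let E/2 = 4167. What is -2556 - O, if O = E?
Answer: -10890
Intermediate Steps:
E = 8334 (E = 2*4167 = 8334)
O = 8334
-2556 - O = -2556 - 1*8334 = -2556 - 8334 = -10890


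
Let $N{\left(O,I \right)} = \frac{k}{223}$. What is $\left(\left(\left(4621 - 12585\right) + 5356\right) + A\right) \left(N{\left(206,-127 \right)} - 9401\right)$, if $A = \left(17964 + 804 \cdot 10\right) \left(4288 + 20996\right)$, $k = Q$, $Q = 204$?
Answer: $- \frac{1378227367361632}{223} \approx -6.1804 \cdot 10^{12}$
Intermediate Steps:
$k = 204$
$N{\left(O,I \right)} = \frac{204}{223}$
$A = 657485136$ ($A = \left(17964 + 8040\right) 25284 = 26004 \cdot 25284 = 657485136$)
$\left(\left(\left(4621 - 12585\right) + 5356\right) + A\right) \left(N{\left(206,-127 \right)} - 9401\right) = \left(\left(\left(4621 - 12585\right) + 5356\right) + 657485136\right) \left(\frac{204}{223} - 9401\right) = \left(\left(-7964 + 5356\right) + 657485136\right) \left(- \frac{2096219}{223}\right) = \left(-2608 + 657485136\right) \left(- \frac{2096219}{223}\right) = 657482528 \left(- \frac{2096219}{223}\right) = - \frac{1378227367361632}{223}$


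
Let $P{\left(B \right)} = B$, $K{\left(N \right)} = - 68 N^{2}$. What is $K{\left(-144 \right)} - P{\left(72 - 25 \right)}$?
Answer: $-1410095$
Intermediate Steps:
$K{\left(-144 \right)} - P{\left(72 - 25 \right)} = - 68 \left(-144\right)^{2} - \left(72 - 25\right) = \left(-68\right) 20736 - \left(72 - 25\right) = -1410048 - 47 = -1410095$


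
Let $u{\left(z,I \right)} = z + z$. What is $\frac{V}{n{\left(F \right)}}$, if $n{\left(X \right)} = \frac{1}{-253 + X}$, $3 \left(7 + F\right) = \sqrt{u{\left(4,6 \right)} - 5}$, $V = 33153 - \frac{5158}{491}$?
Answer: $- \frac{4230970900}{491} + \frac{16272965 \sqrt{3}}{1473} \approx -8.5979 \cdot 10^{6}$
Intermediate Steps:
$u{\left(z,I \right)} = 2 z$
$V = \frac{16272965}{491}$ ($V = 33153 - 5158 \cdot \frac{1}{491} = 33153 - \frac{5158}{491} = \frac{16272965}{491} \approx 33143.0$)
$F = -7 + \frac{\sqrt{3}}{3}$ ($F = -7 + \frac{\sqrt{2 \cdot 4 - 5}}{3} = -7 + \frac{\sqrt{8 - 5}}{3} = -7 + \frac{\sqrt{3}}{3} \approx -6.4227$)
$\frac{V}{n{\left(F \right)}} = \frac{16272965}{491 \frac{1}{-253 - \left(7 - \frac{\sqrt{3}}{3}\right)}} = \frac{16272965}{491 \frac{1}{-260 + \frac{\sqrt{3}}{3}}} = \frac{16272965 \left(-260 + \frac{\sqrt{3}}{3}\right)}{491} = - \frac{4230970900}{491} + \frac{16272965 \sqrt{3}}{1473}$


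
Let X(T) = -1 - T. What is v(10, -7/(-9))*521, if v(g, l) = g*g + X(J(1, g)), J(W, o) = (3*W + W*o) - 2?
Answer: 45848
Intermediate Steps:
J(W, o) = -2 + 3*W + W*o
v(g, l) = -2 + g² - g (v(g, l) = g*g + (-1 - (-2 + 3*1 + 1*g)) = g² + (-1 - (-2 + 3 + g)) = g² + (-1 - (1 + g)) = g² + (-1 + (-1 - g)) = g² + (-2 - g) = -2 + g² - g)
v(10, -7/(-9))*521 = (-2 + 10² - 1*10)*521 = (-2 + 100 - 10)*521 = 88*521 = 45848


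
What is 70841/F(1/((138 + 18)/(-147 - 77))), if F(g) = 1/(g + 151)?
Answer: 413215553/39 ≈ 1.0595e+7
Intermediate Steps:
F(g) = 1/(151 + g)
70841/F(1/((138 + 18)/(-147 - 77))) = 70841/(1/(151 + 1/((138 + 18)/(-147 - 77)))) = 70841/(1/(151 + 1/(156/(-224)))) = 70841/(1/(151 + 1/(156*(-1/224)))) = 70841/(1/(151 + 1/(-39/56))) = 70841/(1/(151 - 56/39)) = 70841/(1/(5833/39)) = 70841/(39/5833) = 70841*(5833/39) = 413215553/39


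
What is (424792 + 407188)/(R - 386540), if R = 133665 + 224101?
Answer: -415990/14387 ≈ -28.914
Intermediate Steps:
R = 357766
(424792 + 407188)/(R - 386540) = (424792 + 407188)/(357766 - 386540) = 831980/(-28774) = 831980*(-1/28774) = -415990/14387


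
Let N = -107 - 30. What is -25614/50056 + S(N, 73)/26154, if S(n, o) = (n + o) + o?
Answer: -18596057/36365684 ≈ -0.51136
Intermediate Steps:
N = -137
S(n, o) = n + 2*o
-25614/50056 + S(N, 73)/26154 = -25614/50056 + (-137 + 2*73)/26154 = -25614*1/50056 + (-137 + 146)*(1/26154) = -12807/25028 + 9*(1/26154) = -12807/25028 + 1/2906 = -18596057/36365684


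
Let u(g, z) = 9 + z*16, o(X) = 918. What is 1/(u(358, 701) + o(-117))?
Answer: 1/12143 ≈ 8.2352e-5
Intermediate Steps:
u(g, z) = 9 + 16*z
1/(u(358, 701) + o(-117)) = 1/((9 + 16*701) + 918) = 1/((9 + 11216) + 918) = 1/(11225 + 918) = 1/12143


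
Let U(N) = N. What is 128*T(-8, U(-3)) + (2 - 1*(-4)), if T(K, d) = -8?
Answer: -1018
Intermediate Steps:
128*T(-8, U(-3)) + (2 - 1*(-4)) = 128*(-8) + (2 - 1*(-4)) = -1024 + (2 + 4) = -1024 + 6 = -1018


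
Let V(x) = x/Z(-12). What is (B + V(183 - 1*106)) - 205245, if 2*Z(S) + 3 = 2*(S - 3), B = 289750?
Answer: 253501/3 ≈ 84500.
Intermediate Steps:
Z(S) = -9/2 + S (Z(S) = -3/2 + (2*(S - 3))/2 = -3/2 + (2*(-3 + S))/2 = -3/2 + (-6 + 2*S)/2 = -3/2 + (-3 + S) = -9/2 + S)
V(x) = -2*x/33 (V(x) = x/(-9/2 - 12) = x/(-33/2) = x*(-2/33) = -2*x/33)
(B + V(183 - 1*106)) - 205245 = (289750 - 2*(183 - 1*106)/33) - 205245 = (289750 - 2*(183 - 106)/33) - 205245 = (289750 - 2/33*77) - 205245 = (289750 - 14/3) - 205245 = 869236/3 - 205245 = 253501/3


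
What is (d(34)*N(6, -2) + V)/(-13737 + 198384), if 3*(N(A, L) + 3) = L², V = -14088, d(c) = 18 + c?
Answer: -42524/553941 ≈ -0.076766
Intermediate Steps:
N(A, L) = -3 + L²/3
(d(34)*N(6, -2) + V)/(-13737 + 198384) = ((18 + 34)*(-3 + (⅓)*(-2)²) - 14088)/(-13737 + 198384) = (52*(-3 + (⅓)*4) - 14088)/184647 = (52*(-3 + 4/3) - 14088)*(1/184647) = (52*(-5/3) - 14088)*(1/184647) = (-260/3 - 14088)*(1/184647) = -42524/3*1/184647 = -42524/553941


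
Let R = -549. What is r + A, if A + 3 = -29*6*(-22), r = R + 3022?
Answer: 6298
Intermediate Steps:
r = 2473 (r = -549 + 3022 = 2473)
A = 3825 (A = -3 - 29*6*(-22) = -3 - 174*(-22) = -3 + 3828 = 3825)
r + A = 2473 + 3825 = 6298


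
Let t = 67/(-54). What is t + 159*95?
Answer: 815603/54 ≈ 15104.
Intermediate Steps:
t = -67/54 (t = 67*(-1/54) = -67/54 ≈ -1.2407)
t + 159*95 = -67/54 + 159*95 = -67/54 + 15105 = 815603/54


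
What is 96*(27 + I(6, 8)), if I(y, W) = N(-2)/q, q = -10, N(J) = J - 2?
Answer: 13152/5 ≈ 2630.4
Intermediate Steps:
N(J) = -2 + J
I(y, W) = ⅖ (I(y, W) = (-2 - 2)/(-10) = -4*(-⅒) = ⅖)
96*(27 + I(6, 8)) = 96*(27 + ⅖) = 96*(137/5) = 13152/5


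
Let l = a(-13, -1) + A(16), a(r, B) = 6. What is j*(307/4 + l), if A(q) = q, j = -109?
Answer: -43055/4 ≈ -10764.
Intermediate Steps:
l = 22 (l = 6 + 16 = 22)
j*(307/4 + l) = -109*(307/4 + 22) = -109*395/4 = -43055/4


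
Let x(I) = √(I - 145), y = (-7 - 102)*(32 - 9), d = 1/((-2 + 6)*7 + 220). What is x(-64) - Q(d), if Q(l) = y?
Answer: 2507 + I*√209 ≈ 2507.0 + 14.457*I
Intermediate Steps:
d = 1/248 (d = 1/(4*7 + 220) = 1/(28 + 220) = 1/248 ≈ 0.0040323)
y = -2507 (y = -109*23 = -2507)
Q(l) = -2507
x(I) = √(-145 + I)
x(-64) - Q(d) = √(-145 - 64) - 1*(-2507) = √(-209) + 2507 = I*√209 + 2507 = 2507 + I*√209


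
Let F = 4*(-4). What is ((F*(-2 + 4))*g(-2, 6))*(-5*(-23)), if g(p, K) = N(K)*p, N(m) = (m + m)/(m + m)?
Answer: 7360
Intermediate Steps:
N(m) = 1 (N(m) = (2*m)/((2*m)) = (2*m)*(1/(2*m)) = 1)
F = -16
g(p, K) = p (g(p, K) = 1*p = p)
((F*(-2 + 4))*g(-2, 6))*(-5*(-23)) = (-16*(-2 + 4)*(-2))*(-5*(-23)) = (-16*2*(-2))*115 = -32*(-2)*115 = 64*115 = 7360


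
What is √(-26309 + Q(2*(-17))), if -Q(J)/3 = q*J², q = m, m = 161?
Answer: I*√584657 ≈ 764.63*I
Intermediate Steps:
q = 161
Q(J) = -483*J²
√(-26309 + Q(2*(-17))) = √(-26309 - 483*(2*(-17))²) = √(-26309 - 483*(-34)²) = √(-26309 - 483*1156) = √(-26309 - 558348) = √(-584657) = I*√584657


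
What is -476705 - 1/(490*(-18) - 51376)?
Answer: -28695734179/60196 ≈ -4.7671e+5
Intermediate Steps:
-476705 - 1/(490*(-18) - 51376) = -476705 - 1/(-8820 - 51376) = -476705 - 1/(-60196) = -476705 - 1*(-1/60196) = -476705 + 1/60196 = -28695734179/60196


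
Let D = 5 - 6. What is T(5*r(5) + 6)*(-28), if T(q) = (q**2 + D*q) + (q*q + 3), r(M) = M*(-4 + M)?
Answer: -53032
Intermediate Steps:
D = -1
T(q) = 3 - q + 2*q**2 (T(q) = (q**2 - q) + (q*q + 3) = (q**2 - q) + (q**2 + 3) = (q**2 - q) + (3 + q**2) = 3 - q + 2*q**2)
T(5*r(5) + 6)*(-28) = (3 - (5*(5*(-4 + 5)) + 6) + 2*(5*(5*(-4 + 5)) + 6)**2)*(-28) = (3 - (5*(5*1) + 6) + 2*(5*(5*1) + 6)**2)*(-28) = (3 - (5*5 + 6) + 2*(5*5 + 6)**2)*(-28) = (3 - (25 + 6) + 2*(25 + 6)**2)*(-28) = (3 - 1*31 + 2*31**2)*(-28) = (3 - 31 + 2*961)*(-28) = (3 - 31 + 1922)*(-28) = 1894*(-28) = -53032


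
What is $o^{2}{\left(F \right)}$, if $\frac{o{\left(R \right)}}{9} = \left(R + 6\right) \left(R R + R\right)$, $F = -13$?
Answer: $96589584$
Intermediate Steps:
$o{\left(R \right)} = 9 \left(6 + R\right) \left(R + R^{2}\right)$ ($o{\left(R \right)} = 9 \left(R + 6\right) \left(R R + R\right) = 9 \left(6 + R\right) \left(R^{2} + R\right) = 9 \left(6 + R\right) \left(R + R^{2}\right)$)
$o^{2}{\left(F \right)} = \left(9 \left(-13\right) \left(6 + \left(-13\right)^{2} + 7 \left(-13\right)\right)\right)^{2} = \left(9 \left(-13\right) \left(6 + 169 - 91\right)\right)^{2} = \left(9 \left(-13\right) 84\right)^{2} = \left(-9828\right)^{2} = 96589584$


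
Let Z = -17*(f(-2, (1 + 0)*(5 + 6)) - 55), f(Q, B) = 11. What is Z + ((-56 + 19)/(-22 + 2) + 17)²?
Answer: 441329/400 ≈ 1103.3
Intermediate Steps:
Z = 748 (Z = -17*(11 - 55) = -17*(-44) = 748)
Z + ((-56 + 19)/(-22 + 2) + 17)² = 748 + ((-56 + 19)/(-22 + 2) + 17)² = 748 + (-37/(-20) + 17)² = 748 + (-37*(-1/20) + 17)² = 748 + (37/20 + 17)² = 748 + (377/20)² = 748 + 142129/400 = 441329/400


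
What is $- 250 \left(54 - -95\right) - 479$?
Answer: $-37729$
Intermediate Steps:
$- 250 \left(54 - -95\right) - 479 = - 250 \left(54 + 95\right) - 479 = \left(-250\right) 149 - 479 = -37250 - 479 = -37729$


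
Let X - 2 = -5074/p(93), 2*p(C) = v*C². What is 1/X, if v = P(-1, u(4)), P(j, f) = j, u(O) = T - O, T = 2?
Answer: 8649/27446 ≈ 0.31513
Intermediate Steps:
u(O) = 2 - O
v = -1
p(C) = -C²/2 (p(C) = (-C²)/2 = -C²/2)
X = 27446/8649 (X = 2 - 5074/((-½*93²)) = 2 - 5074/((-½*8649)) = 2 - 5074/(-8649/2) = 2 - 5074*(-2/8649) = 2 + 10148/8649 = 27446/8649 ≈ 3.1733)
1/X = 1/(27446/8649) = 8649/27446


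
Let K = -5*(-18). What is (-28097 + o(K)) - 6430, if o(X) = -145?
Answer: -34672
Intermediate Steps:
K = 90
(-28097 + o(K)) - 6430 = (-28097 - 145) - 6430 = -28242 - 6430 = -34672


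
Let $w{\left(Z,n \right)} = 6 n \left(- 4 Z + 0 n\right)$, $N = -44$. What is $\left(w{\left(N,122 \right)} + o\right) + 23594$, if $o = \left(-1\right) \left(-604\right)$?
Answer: $153030$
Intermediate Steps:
$o = 604$
$w{\left(Z,n \right)} = - 24 Z n$ ($w{\left(Z,n \right)} = 6 n \left(- 4 Z + 0\right) = 6 n \left(- 4 Z\right) = - 24 Z n$)
$\left(w{\left(N,122 \right)} + o\right) + 23594 = \left(\left(-24\right) \left(-44\right) 122 + 604\right) + 23594 = \left(128832 + 604\right) + 23594 = 129436 + 23594 = 153030$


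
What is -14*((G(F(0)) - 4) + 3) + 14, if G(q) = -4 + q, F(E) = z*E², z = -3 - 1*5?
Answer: 84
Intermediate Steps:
z = -8 (z = -3 - 5 = -8)
F(E) = -8*E²
-14*((G(F(0)) - 4) + 3) + 14 = -14*(((-4 - 8*0²) - 4) + 3) + 14 = -14*(((-4 - 8*0) - 4) + 3) + 14 = -14*(((-4 + 0) - 4) + 3) + 14 = -14*((-4 - 4) + 3) + 14 = -14*(-8 + 3) + 14 = -14*(-5) + 14 = 70 + 14 = 84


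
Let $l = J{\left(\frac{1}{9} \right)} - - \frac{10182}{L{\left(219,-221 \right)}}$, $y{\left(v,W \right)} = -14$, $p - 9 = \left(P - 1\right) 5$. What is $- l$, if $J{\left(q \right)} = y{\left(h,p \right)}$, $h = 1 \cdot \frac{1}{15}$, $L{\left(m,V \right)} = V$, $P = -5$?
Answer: $\frac{13276}{221} \approx 60.072$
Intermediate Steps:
$p = -21$ ($p = 9 + \left(-5 - 1\right) 5 = 9 - 30 = -21$)
$h = \frac{1}{15}$ ($h = 1 \cdot \frac{1}{15} = \frac{1}{15} \approx 0.066667$)
$J{\left(q \right)} = -14$
$l = - \frac{13276}{221}$ ($l = -14 - - \frac{10182}{-221} = -14 - \left(-10182\right) \left(- \frac{1}{221}\right) = -14 - \frac{10182}{221} = - \frac{13276}{221} \approx -60.072$)
$- l = \left(-1\right) \left(- \frac{13276}{221}\right) = \frac{13276}{221}$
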